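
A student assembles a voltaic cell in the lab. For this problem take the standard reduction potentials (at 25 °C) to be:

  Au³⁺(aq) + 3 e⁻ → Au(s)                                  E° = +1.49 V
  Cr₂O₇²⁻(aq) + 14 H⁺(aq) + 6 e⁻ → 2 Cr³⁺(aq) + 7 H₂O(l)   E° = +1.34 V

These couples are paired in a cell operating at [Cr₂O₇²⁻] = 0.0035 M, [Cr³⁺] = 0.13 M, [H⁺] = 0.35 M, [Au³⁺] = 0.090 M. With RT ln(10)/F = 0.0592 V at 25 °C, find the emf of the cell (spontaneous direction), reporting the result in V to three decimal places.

Au³⁺/Au is the cathode (higher E°), Cr₂O₇²⁻/Cr³⁺ the anode: E°cell = +1.49 − (+1.34) = +0.15 V, n = 6.
Overall: 2 Au³⁺(aq) + 2 Cr³⁺(aq) + 7 H₂O(l) → 2 Au(s) + Cr₂O₇²⁻(aq) + 14 H⁺(aq)
Q = [Cr₂O₇²⁻]·[H⁺]^14 / ([Au³⁺]^2·[Cr³⁺]^2); log Q = -4.975.
E = E° − (0.0592/n) log Q = +0.15 − (0.0592/6)(-4.975) = +0.199 V.

+0.199 V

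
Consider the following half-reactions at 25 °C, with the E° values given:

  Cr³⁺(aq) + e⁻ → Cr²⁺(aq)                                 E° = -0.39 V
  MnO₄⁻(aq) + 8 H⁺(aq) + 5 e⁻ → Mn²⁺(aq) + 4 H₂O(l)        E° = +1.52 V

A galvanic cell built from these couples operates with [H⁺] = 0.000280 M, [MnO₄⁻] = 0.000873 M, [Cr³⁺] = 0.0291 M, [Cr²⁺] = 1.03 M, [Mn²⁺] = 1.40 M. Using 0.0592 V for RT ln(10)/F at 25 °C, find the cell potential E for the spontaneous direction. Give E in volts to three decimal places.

MnO₄⁻/Mn²⁺ is the cathode (higher E°), Cr³⁺/Cr²⁺ the anode: E°cell = +1.52 − (-0.39) = +1.91 V, n = 5.
Overall: MnO₄⁻(aq) + 8 H⁺(aq) + 5 Cr²⁺(aq) → Mn²⁺(aq) + 4 H₂O(l) + 5 Cr³⁺(aq)
Q = [Mn²⁺]·[Cr³⁺]^5 / ([MnO₄⁻]·[H⁺]^8·[Cr²⁺]^5); log Q = 23.883.
E = E° − (0.0592/n) log Q = +1.91 − (0.0592/5)(23.883) = +1.627 V.

+1.627 V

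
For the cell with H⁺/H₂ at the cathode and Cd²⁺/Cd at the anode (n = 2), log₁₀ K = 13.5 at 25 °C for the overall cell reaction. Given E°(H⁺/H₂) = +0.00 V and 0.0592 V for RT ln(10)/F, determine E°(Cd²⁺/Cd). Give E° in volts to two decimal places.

E°cell = (0.0592/n)·log K = (0.0592/2)(13.5) = +0.400 V.
Since H⁺/H₂ is the cathode and Cd²⁺/Cd the anode, E°cell = E°(H⁺/H₂) − E°(Cd²⁺/Cd).
So E°(Cd²⁺/Cd) = E°(H⁺/H₂) − E°cell = (+0.00) − (+0.400) = -0.40 V.

-0.40 V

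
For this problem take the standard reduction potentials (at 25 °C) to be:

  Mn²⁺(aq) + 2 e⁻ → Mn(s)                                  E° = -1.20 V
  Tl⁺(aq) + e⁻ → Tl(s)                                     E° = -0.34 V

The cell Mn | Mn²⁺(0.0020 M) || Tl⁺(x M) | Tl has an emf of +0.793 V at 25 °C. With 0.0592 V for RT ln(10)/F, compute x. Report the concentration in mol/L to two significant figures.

0.0033 M

Tl⁺/Tl is the cathode, Mn²⁺/Mn the anode: E°cell = +0.86 V, n = 2.
Overall reaction: 2 Tl⁺(aq) + Mn(s) → 2 Tl(s) + Mn²⁺(aq); Q = [Mn²⁺]^1/[Tl⁺]^2.
From E = E° − (0.0592/n) log Q: log Q = (E° − E)·n/0.0592 = (+0.86 − (+0.793))·2/0.0592 = 2.2635.
So 2·log[Tl⁺] = 1·log(0.002) − log Q = -2.6990 − (2.2635) = -4.9625; log[Tl⁺] = -4.9625 / 2 = -2.4813; [Tl⁺] = 10^(-2.4813) ≈ 0.0033 M.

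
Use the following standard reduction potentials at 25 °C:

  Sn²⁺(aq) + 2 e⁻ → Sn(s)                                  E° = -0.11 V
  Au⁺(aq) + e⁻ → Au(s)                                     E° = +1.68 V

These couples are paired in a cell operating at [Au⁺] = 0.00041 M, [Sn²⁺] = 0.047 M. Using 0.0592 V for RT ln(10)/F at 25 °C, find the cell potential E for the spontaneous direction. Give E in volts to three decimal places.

Au⁺/Au is the cathode (higher E°), Sn²⁺/Sn the anode: E°cell = +1.68 − (-0.11) = +1.79 V, n = 2.
Overall: 2 Au⁺(aq) + Sn(s) → 2 Au(s) + Sn²⁺(aq)
Q = [Sn²⁺] / ([Au⁺]^2); log Q = 5.447.
E = E° − (0.0592/n) log Q = +1.79 − (0.0592/2)(5.447) = +1.629 V.

+1.629 V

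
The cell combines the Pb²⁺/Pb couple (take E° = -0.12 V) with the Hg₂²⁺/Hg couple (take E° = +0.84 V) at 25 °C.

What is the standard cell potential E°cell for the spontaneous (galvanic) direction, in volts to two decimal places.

+0.96 V

The Hg₂²⁺/Hg couple has the higher reduction potential, so it is the cathode; Pb²⁺/Pb is oxidised at the anode.
E°cell = E°(cathode) − E°(anode) = (+0.84) − (-0.12) = +0.96 V.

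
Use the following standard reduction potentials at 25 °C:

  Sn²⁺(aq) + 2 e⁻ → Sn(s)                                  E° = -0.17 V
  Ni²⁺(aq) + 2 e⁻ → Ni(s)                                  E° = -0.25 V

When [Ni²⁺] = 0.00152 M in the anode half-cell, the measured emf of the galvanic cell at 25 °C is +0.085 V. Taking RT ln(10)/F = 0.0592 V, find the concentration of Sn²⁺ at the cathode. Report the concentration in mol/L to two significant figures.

0.0022 M

Sn²⁺/Sn is the cathode, Ni²⁺/Ni the anode: E°cell = +0.08 V, n = 2.
Overall reaction: Sn²⁺(aq) + Ni(s) → Sn(s) + Ni²⁺(aq); Q = [Ni²⁺]^1/[Sn²⁺]^1.
From E = E° − (0.0592/n) log Q: log Q = (E° − E)·n/0.0592 = (+0.08 − (+0.085))·2/0.0592 = -0.1689.
So 1·log[Sn²⁺] = 1·log(0.00152) − log Q = -2.8182 − (-0.1689) = -2.6493; [Sn²⁺] = 10^(-2.6493) ≈ 0.0022 M.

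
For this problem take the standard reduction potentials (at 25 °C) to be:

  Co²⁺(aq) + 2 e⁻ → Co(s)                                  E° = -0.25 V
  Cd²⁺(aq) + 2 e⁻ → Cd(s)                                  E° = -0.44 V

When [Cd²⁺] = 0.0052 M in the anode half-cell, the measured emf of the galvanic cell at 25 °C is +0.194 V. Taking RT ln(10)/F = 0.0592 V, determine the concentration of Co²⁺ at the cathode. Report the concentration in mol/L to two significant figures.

Co²⁺/Co is the cathode, Cd²⁺/Cd the anode: E°cell = +0.19 V, n = 2.
Overall reaction: Co²⁺(aq) + Cd(s) → Co(s) + Cd²⁺(aq); Q = [Cd²⁺]^1/[Co²⁺]^1.
From E = E° − (0.0592/n) log Q: log Q = (E° − E)·n/0.0592 = (+0.19 − (+0.194))·2/0.0592 = -0.1351.
So 1·log[Co²⁺] = 1·log(0.0052) − log Q = -2.2840 − (-0.1351) = -2.1489; [Co²⁺] = 10^(-2.1489) ≈ 0.0071 M.

0.0071 M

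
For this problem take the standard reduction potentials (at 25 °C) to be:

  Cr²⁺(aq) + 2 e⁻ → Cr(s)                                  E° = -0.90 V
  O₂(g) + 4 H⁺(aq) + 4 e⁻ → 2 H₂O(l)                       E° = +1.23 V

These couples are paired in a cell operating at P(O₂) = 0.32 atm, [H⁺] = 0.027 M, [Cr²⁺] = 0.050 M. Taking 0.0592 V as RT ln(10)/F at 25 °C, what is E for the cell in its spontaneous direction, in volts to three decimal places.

O₂/H₂O is the cathode (higher E°), Cr²⁺/Cr the anode: E°cell = +1.23 − (-0.90) = +2.13 V, n = 4.
Overall: O₂(g) + 4 H⁺(aq) + 2 Cr(s) → 2 H₂O(l) + 2 Cr²⁺(aq)
Q = [Cr²⁺]^2 / (P(O₂)·[H⁺]^4); log Q = 4.167.
E = E° − (0.0592/n) log Q = +2.13 − (0.0592/4)(4.167) = +2.068 V.

+2.068 V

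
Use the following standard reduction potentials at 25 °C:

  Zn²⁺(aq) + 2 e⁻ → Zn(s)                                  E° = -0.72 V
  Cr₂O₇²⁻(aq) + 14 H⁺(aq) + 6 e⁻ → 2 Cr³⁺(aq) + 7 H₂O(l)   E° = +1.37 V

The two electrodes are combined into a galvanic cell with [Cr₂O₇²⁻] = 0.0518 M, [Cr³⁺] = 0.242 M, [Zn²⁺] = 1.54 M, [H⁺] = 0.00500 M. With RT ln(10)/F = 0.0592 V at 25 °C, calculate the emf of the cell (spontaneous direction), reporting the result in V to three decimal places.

+1.766 V

Cr₂O₇²⁻/Cr³⁺ is the cathode (higher E°), Zn²⁺/Zn the anode: E°cell = +1.37 − (-0.72) = +2.09 V, n = 6.
Overall: Cr₂O₇²⁻(aq) + 14 H⁺(aq) + 3 Zn(s) → 2 Cr³⁺(aq) + 7 H₂O(l) + 3 Zn²⁺(aq)
Q = [Cr³⁺]^2·[Zn²⁺]^3 / ([Cr₂O₇²⁻]·[H⁺]^14); log Q = 32.830.
E = E° − (0.0592/n) log Q = +2.09 − (0.0592/6)(32.830) = +1.766 V.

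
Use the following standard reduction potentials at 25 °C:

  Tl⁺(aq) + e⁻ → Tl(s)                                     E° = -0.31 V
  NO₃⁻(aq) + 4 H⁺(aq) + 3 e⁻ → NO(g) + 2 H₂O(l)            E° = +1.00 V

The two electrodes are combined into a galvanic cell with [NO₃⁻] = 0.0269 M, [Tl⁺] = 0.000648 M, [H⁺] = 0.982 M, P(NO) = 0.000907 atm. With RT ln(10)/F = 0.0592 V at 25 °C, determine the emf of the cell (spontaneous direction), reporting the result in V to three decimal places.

+1.527 V

NO₃⁻/NO is the cathode (higher E°), Tl⁺/Tl the anode: E°cell = +1.00 − (-0.31) = +1.31 V, n = 3.
Overall: NO₃⁻(aq) + 4 H⁺(aq) + 3 Tl(s) → NO(g) + 2 H₂O(l) + 3 Tl⁺(aq)
Q = P(NO)·[Tl⁺]^3 / ([NO₃⁻]·[H⁺]^4); log Q = -11.006.
E = E° − (0.0592/n) log Q = +1.31 − (0.0592/3)(-11.006) = +1.527 V.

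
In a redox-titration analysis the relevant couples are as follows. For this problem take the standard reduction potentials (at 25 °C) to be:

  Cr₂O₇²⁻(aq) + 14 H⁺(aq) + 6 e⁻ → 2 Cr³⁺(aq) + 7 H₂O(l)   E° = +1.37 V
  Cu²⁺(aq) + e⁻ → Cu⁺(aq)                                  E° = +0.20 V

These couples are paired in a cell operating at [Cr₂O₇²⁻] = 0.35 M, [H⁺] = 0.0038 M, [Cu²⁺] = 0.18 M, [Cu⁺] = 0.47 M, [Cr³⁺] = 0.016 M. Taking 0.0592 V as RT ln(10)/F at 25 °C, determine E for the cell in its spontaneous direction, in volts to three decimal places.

Cr₂O₇²⁻/Cr³⁺ is the cathode (higher E°), Cu²⁺/Cu⁺ the anode: E°cell = +1.37 − (+0.20) = +1.17 V, n = 6.
Overall: Cr₂O₇²⁻(aq) + 14 H⁺(aq) + 6 Cu⁺(aq) → 2 Cr³⁺(aq) + 7 H₂O(l) + 6 Cu²⁺(aq)
Q = [Cr³⁺]^2·[Cu²⁺]^6 / ([Cr₂O₇²⁻]·[H⁺]^14·[Cu⁺]^6); log Q = 28.246.
E = E° − (0.0592/n) log Q = +1.17 − (0.0592/6)(28.246) = +0.891 V.

+0.891 V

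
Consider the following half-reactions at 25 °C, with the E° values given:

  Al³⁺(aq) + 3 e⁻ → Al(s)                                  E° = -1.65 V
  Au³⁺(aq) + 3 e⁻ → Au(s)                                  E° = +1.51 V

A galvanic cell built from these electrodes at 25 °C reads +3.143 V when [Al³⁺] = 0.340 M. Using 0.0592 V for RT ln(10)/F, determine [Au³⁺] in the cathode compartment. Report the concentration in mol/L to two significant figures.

Au³⁺/Au is the cathode, Al³⁺/Al the anode: E°cell = +3.16 V, n = 3.
Overall reaction: Au³⁺(aq) + Al(s) → Au(s) + Al³⁺(aq); Q = [Al³⁺]^1/[Au³⁺]^1.
From E = E° − (0.0592/n) log Q: log Q = (E° − E)·n/0.0592 = (+3.16 − (+3.143))·3/0.0592 = 0.8615.
So 1·log[Au³⁺] = 1·log(0.34) − log Q = -0.4685 − (0.8615) = -1.3300; [Au³⁺] = 10^(-1.3300) ≈ 0.047 M.

0.047 M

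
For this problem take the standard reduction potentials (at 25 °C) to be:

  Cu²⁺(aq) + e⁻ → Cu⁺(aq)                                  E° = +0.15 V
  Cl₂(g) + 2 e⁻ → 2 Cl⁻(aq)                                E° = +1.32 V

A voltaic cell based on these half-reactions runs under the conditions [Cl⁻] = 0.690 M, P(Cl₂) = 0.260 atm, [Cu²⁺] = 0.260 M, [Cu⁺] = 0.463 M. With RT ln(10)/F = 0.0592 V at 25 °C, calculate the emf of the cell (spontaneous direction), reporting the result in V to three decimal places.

+1.177 V

Cl₂/Cl⁻ is the cathode (higher E°), Cu²⁺/Cu⁺ the anode: E°cell = +1.32 − (+0.15) = +1.17 V, n = 2.
Overall: Cl₂(g) + 2 Cu⁺(aq) → 2 Cl⁻(aq) + 2 Cu²⁺(aq)
Q = [Cl⁻]^2·[Cu²⁺]^2 / (P(Cl₂)·[Cu⁺]^2); log Q = -0.238.
E = E° − (0.0592/n) log Q = +1.17 − (0.0592/2)(-0.238) = +1.177 V.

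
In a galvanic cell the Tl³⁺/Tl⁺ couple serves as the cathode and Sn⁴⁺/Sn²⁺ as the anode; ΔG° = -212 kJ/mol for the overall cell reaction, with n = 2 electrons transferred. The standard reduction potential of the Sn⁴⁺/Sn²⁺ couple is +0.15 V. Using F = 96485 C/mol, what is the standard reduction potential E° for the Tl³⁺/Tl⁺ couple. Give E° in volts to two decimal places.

+1.25 V

E°cell = −ΔG°/(nF) = −(-212×10³)/((2)(96485)) = +1.099 V.
Since Tl³⁺/Tl⁺ is the cathode and Sn⁴⁺/Sn²⁺ the anode, E°cell = E°(Tl³⁺/Tl⁺) − E°(Sn⁴⁺/Sn²⁺).
So E°(Tl³⁺/Tl⁺) = E°cell + E°(Sn⁴⁺/Sn²⁺) = +1.099 + (+0.15) = +1.25 V.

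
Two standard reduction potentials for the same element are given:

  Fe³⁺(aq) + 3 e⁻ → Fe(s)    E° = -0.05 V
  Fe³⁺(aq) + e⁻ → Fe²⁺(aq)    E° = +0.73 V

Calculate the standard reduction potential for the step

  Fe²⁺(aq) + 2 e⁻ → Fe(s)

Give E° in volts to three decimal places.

-0.440 V

Sequential free energies add, so n₃E°₃ = n₁E°₁ + n₂E°₂.
With n₃ = 3, and the known step contributing 1×(+0.73) V, the unknown satisfies 2·E° = 3×(-0.05) − 1×(+0.73) = -0.880.
E° = -0.880 / 2 = -0.440 V.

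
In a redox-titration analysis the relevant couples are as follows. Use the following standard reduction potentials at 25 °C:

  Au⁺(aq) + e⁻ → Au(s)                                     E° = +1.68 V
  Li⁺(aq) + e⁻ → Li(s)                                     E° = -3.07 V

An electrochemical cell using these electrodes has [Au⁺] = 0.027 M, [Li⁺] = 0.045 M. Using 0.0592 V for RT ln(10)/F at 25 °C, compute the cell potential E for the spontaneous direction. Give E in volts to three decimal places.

+4.737 V

Au⁺/Au is the cathode (higher E°), Li⁺/Li the anode: E°cell = +1.68 − (-3.07) = +4.75 V, n = 1.
Overall: Au⁺(aq) + Li(s) → Au(s) + Li⁺(aq)
Q = [Li⁺] / ([Au⁺]); log Q = 0.222.
E = E° − (0.0592/n) log Q = +4.75 − (0.0592/1)(0.222) = +4.737 V.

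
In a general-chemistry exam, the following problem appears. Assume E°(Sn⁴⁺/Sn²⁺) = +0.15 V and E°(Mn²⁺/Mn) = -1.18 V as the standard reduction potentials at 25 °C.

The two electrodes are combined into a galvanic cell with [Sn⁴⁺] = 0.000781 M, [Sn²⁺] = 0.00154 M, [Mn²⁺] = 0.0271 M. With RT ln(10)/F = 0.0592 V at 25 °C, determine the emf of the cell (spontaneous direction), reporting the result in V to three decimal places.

+1.368 V

Sn⁴⁺/Sn²⁺ is the cathode (higher E°), Mn²⁺/Mn the anode: E°cell = +0.15 − (-1.18) = +1.33 V, n = 2.
Overall: Sn⁴⁺(aq) + Mn(s) → Sn²⁺(aq) + Mn²⁺(aq)
Q = [Sn²⁺]·[Mn²⁺] / ([Sn⁴⁺]); log Q = -1.272.
E = E° − (0.0592/n) log Q = +1.33 − (0.0592/2)(-1.272) = +1.368 V.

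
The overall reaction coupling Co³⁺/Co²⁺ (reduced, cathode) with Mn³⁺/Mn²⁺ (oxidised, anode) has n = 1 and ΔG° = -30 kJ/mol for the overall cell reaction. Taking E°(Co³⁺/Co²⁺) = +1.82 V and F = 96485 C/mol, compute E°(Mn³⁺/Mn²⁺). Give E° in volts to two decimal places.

+1.51 V

E°cell = −ΔG°/(nF) = −(-30×10³)/((1)(96485)) = +0.311 V.
Since Co³⁺/Co²⁺ is the cathode and Mn³⁺/Mn²⁺ the anode, E°cell = E°(Co³⁺/Co²⁺) − E°(Mn³⁺/Mn²⁺).
So E°(Mn³⁺/Mn²⁺) = E°(Co³⁺/Co²⁺) − E°cell = (+1.82) − (+0.311) = +1.51 V.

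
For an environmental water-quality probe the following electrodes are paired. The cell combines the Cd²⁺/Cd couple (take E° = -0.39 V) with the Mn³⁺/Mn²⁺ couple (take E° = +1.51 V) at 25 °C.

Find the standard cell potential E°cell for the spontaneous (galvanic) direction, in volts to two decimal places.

+1.90 V

The Mn³⁺/Mn²⁺ couple has the higher reduction potential, so it is the cathode; Cd²⁺/Cd is oxidised at the anode.
E°cell = E°(cathode) − E°(anode) = (+1.51) − (-0.39) = +1.90 V.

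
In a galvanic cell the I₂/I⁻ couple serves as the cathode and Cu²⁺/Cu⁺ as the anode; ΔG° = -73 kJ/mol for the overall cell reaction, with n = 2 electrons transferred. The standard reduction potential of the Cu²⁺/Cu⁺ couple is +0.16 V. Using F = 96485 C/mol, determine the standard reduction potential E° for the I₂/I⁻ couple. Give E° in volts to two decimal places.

+0.54 V

E°cell = −ΔG°/(nF) = −(-73×10³)/((2)(96485)) = +0.378 V.
Since I₂/I⁻ is the cathode and Cu²⁺/Cu⁺ the anode, E°cell = E°(I₂/I⁻) − E°(Cu²⁺/Cu⁺).
So E°(I₂/I⁻) = E°cell + E°(Cu²⁺/Cu⁺) = +0.378 + (+0.16) = +0.54 V.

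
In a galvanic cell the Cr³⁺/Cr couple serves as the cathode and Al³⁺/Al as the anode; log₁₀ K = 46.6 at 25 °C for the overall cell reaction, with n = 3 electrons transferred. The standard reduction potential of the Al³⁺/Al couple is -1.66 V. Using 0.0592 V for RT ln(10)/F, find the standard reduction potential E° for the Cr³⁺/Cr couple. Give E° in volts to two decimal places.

E°cell = (0.0592/n)·log K = (0.0592/3)(46.6) = +0.920 V.
Since Cr³⁺/Cr is the cathode and Al³⁺/Al the anode, E°cell = E°(Cr³⁺/Cr) − E°(Al³⁺/Al).
So E°(Cr³⁺/Cr) = E°cell + E°(Al³⁺/Al) = +0.920 + (-1.66) = -0.74 V.

-0.74 V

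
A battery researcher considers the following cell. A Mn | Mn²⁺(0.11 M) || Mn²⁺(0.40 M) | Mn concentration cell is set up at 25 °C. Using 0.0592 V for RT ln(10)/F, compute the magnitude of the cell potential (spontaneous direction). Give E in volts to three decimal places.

+0.017 V

For a concentration cell E°cell = 0. The 0.40 M side is the cathode (reduction is favoured where [Mn²⁺] is higher).
With n = 2, E = −(0.0592/2) log([Mn²⁺]ₐₙ/[Mn²⁺]꜀ₐₜ) = −(0.0592/2) log(0.11/0.4) = −(0.0592/2)(-0.561) = +0.017 V.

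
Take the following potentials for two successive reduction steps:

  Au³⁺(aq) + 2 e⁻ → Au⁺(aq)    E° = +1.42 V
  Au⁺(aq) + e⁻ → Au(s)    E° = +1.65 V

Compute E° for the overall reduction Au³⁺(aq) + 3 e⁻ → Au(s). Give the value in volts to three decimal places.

+1.497 V

Standard free energies of sequential steps add: ΔG°₃ = ΔG°₁ + ΔG°₂, so n₃E°₃ = n₁E°₁ + n₂E°₂.
E°₃ = (2×+1.42 + 1×+1.65) / 3 = (+4.490) / 3 = +1.497 V.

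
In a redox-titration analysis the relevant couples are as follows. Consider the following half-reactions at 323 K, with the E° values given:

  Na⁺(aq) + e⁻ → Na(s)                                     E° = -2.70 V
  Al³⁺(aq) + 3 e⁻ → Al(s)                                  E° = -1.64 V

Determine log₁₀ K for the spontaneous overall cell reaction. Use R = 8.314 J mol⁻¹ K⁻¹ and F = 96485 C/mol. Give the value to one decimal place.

49.6

Cathode: Al³⁺/Al; anode: Na⁺/Na. E°cell = (-1.64) − (-2.70) = +1.06 V, with n = 3.
ΔG° = −nFE° = −RT ln K, so ln K = nFE°/(RT) = (3)(96485)(+1.06) / ((8.314)(323)) = 114.255.
log₁₀ K = 114.255 / ln 10 = 49.6.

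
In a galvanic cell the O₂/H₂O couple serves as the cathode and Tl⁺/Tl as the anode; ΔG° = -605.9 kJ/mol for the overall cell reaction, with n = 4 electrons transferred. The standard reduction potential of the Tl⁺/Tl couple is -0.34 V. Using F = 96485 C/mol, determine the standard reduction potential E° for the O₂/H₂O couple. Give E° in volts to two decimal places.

+1.23 V

E°cell = −ΔG°/(nF) = −(-605.9×10³)/((4)(96485)) = +1.570 V.
Since O₂/H₂O is the cathode and Tl⁺/Tl the anode, E°cell = E°(O₂/H₂O) − E°(Tl⁺/Tl).
So E°(O₂/H₂O) = E°cell + E°(Tl⁺/Tl) = +1.570 + (-0.34) = +1.23 V.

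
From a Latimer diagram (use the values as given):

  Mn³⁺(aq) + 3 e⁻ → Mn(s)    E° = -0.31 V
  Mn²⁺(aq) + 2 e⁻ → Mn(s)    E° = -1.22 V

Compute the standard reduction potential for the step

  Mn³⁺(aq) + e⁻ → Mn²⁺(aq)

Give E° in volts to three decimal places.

+1.510 V

Sequential free energies add, so n₃E°₃ = n₁E°₁ + n₂E°₂.
With n₃ = 3, and the known step contributing 2×(-1.22) V, the unknown satisfies 1·E° = 3×(-0.31) − 2×(-1.22) = +1.510.
E° = +1.510 / 1 = +1.510 V.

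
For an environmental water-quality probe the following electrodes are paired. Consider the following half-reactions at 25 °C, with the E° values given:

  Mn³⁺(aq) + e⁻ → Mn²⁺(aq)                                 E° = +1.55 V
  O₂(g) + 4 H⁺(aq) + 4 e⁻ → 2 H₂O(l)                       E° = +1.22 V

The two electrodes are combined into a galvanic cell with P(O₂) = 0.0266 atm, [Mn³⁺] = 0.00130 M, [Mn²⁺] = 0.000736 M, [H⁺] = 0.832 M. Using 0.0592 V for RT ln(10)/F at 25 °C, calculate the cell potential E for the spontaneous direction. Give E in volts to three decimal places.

Mn³⁺/Mn²⁺ is the cathode (higher E°), O₂/H₂O the anode: E°cell = +1.55 − (+1.22) = +0.33 V, n = 4.
Overall: 4 Mn³⁺(aq) + 2 H₂O(l) → 4 Mn²⁺(aq) + O₂(g) + 4 H⁺(aq)
Q = [Mn²⁺]^4·P(O₂)·[H⁺]^4 / ([Mn³⁺]^4); log Q = -2.883.
E = E° − (0.0592/n) log Q = +0.33 − (0.0592/4)(-2.883) = +0.373 V.

+0.373 V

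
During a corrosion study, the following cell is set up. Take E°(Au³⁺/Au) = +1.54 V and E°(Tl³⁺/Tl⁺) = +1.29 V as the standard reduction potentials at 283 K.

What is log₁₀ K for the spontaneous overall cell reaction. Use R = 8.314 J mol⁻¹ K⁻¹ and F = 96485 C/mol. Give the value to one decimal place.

Cathode: Au³⁺/Au; anode: Tl³⁺/Tl⁺. E°cell = (+1.54) − (+1.29) = +0.25 V, with n = 6.
ΔG° = −nFE° = −RT ln K, so ln K = nFE°/(RT) = (6)(96485)(+0.25) / ((8.314)(283)) = 61.511.
log₁₀ K = 61.511 / ln 10 = 26.7.

26.7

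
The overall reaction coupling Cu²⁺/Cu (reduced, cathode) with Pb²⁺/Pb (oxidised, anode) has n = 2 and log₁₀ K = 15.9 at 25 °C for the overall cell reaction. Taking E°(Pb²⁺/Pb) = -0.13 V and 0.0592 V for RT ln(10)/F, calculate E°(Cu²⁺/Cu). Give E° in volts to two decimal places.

+0.34 V

E°cell = (0.0592/n)·log K = (0.0592/2)(15.9) = +0.471 V.
Since Cu²⁺/Cu is the cathode and Pb²⁺/Pb the anode, E°cell = E°(Cu²⁺/Cu) − E°(Pb²⁺/Pb).
So E°(Cu²⁺/Cu) = E°cell + E°(Pb²⁺/Pb) = +0.471 + (-0.13) = +0.34 V.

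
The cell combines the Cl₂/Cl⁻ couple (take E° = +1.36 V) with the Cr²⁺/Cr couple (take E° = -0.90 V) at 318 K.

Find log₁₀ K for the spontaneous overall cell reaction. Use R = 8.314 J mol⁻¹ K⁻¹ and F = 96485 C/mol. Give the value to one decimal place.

Cathode: Cl₂/Cl⁻; anode: Cr²⁺/Cr. E°cell = (+1.36) − (-0.90) = +2.26 V, with n = 2.
ΔG° = −nFE° = −RT ln K, so ln K = nFE°/(RT) = (2)(96485)(+2.26) / ((8.314)(318)) = 164.953.
log₁₀ K = 164.953 / ln 10 = 71.6.

71.6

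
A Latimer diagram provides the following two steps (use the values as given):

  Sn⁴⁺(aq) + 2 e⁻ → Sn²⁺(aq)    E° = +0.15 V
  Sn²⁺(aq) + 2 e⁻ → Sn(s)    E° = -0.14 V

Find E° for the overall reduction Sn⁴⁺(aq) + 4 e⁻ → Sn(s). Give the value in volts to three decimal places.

+0.005 V

Adding the free-energy changes (−nFE°) of the two steps gives −n₃FE°₃ = −n₁FE°₁ − n₂FE°₂.
E°₃ = (2×+0.15 + 2×-0.14) / 4 = (+0.020) / 4 = +0.005 V.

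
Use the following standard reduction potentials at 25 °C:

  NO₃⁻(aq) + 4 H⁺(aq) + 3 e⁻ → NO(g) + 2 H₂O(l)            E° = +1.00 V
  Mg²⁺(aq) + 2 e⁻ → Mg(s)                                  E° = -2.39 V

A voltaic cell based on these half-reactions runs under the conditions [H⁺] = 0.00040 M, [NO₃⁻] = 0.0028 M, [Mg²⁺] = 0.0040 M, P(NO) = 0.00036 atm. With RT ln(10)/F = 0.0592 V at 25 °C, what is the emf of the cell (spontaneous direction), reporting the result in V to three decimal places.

+3.210 V

NO₃⁻/NO is the cathode (higher E°), Mg²⁺/Mg the anode: E°cell = +1.00 − (-2.39) = +3.39 V, n = 6.
Overall: 2 NO₃⁻(aq) + 8 H⁺(aq) + 3 Mg(s) → 2 NO(g) + 4 H₂O(l) + 3 Mg²⁺(aq)
Q = P(NO)^2·[Mg²⁺]^3 / ([NO₃⁻]^2·[H⁺]^8); log Q = 18.208.
E = E° − (0.0592/n) log Q = +3.39 − (0.0592/6)(18.208) = +3.210 V.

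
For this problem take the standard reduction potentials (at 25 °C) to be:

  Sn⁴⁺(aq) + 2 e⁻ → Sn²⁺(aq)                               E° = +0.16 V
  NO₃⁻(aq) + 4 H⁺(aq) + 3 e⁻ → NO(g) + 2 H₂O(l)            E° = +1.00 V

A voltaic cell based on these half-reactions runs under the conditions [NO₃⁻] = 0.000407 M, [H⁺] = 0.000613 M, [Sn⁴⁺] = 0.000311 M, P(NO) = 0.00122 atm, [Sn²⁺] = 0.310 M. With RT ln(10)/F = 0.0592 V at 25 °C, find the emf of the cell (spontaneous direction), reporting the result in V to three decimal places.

NO₃⁻/NO is the cathode (higher E°), Sn⁴⁺/Sn²⁺ the anode: E°cell = +1.00 − (+0.16) = +0.84 V, n = 6.
Overall: 2 NO₃⁻(aq) + 8 H⁺(aq) + 3 Sn²⁺(aq) → 2 NO(g) + 4 H₂O(l) + 3 Sn⁴⁺(aq)
Q = P(NO)^2·[Sn⁴⁺]^3 / ([NO₃⁻]^2·[H⁺]^8·[Sn²⁺]^3); log Q = 17.658.
E = E° − (0.0592/n) log Q = +0.84 − (0.0592/6)(17.658) = +0.666 V.

+0.666 V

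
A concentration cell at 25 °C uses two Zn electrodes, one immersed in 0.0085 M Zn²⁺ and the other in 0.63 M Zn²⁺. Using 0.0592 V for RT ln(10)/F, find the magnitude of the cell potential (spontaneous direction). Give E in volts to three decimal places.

For a concentration cell E°cell = 0. The 0.63 M side is the cathode (reduction is favoured where [Zn²⁺] is higher).
With n = 2, E = −(0.0592/2) log([Zn²⁺]ₐₙ/[Zn²⁺]꜀ₐₜ) = −(0.0592/2) log(0.0085/0.63) = −(0.0592/2)(-1.870) = +0.055 V.

+0.055 V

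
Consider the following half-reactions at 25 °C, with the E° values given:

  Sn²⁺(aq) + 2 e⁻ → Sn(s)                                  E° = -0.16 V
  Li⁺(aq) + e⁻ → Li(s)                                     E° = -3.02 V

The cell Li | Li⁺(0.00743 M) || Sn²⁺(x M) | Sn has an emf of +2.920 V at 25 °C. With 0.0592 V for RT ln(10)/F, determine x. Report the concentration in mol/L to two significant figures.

Sn²⁺/Sn is the cathode, Li⁺/Li the anode: E°cell = +2.86 V, n = 2.
Overall reaction: Sn²⁺(aq) + 2 Li(s) → Sn(s) + 2 Li⁺(aq); Q = [Li⁺]^2/[Sn²⁺]^1.
From E = E° − (0.0592/n) log Q: log Q = (E° − E)·n/0.0592 = (+2.86 − (+2.920))·2/0.0592 = -2.0270.
So 1·log[Sn²⁺] = 2·log(0.00743) − log Q = -4.2580 − (-2.0270) = -2.2310; [Sn²⁺] = 10^(-2.2310) ≈ 0.0059 M.

0.0059 M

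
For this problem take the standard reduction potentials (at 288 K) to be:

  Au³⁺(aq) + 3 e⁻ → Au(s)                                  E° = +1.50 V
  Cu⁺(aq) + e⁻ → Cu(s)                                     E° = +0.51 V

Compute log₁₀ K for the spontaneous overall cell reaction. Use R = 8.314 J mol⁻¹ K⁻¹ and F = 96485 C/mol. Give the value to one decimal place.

52.0

Cathode: Au³⁺/Au; anode: Cu⁺/Cu. E°cell = (+1.50) − (+0.51) = +0.99 V, with n = 3.
ΔG° = −nFE° = −RT ln K, so ln K = nFE°/(RT) = (3)(96485)(+0.99) / ((8.314)(288)) = 119.678.
log₁₀ K = 119.678 / ln 10 = 52.0.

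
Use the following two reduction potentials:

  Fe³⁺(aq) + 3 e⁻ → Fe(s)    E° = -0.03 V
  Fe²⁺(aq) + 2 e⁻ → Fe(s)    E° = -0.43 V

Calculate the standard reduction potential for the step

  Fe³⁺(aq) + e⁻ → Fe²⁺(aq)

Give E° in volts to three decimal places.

+0.770 V

Sequential free energies add, so n₃E°₃ = n₁E°₁ + n₂E°₂.
With n₃ = 3, and the known step contributing 2×(-0.43) V, the unknown satisfies 1·E° = 3×(-0.03) − 2×(-0.43) = +0.770.
E° = +0.770 / 1 = +0.770 V.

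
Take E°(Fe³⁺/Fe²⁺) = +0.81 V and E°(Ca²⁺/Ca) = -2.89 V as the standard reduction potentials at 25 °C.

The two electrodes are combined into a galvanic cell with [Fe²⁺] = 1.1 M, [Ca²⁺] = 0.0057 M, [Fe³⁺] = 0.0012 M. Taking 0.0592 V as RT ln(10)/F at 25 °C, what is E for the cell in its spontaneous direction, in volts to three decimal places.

Fe³⁺/Fe²⁺ is the cathode (higher E°), Ca²⁺/Ca the anode: E°cell = +0.81 − (-2.89) = +3.70 V, n = 2.
Overall: 2 Fe³⁺(aq) + Ca(s) → 2 Fe²⁺(aq) + Ca²⁺(aq)
Q = [Fe²⁺]^2·[Ca²⁺] / ([Fe³⁺]^2); log Q = 3.680.
E = E° − (0.0592/n) log Q = +3.70 − (0.0592/2)(3.680) = +3.591 V.

+3.591 V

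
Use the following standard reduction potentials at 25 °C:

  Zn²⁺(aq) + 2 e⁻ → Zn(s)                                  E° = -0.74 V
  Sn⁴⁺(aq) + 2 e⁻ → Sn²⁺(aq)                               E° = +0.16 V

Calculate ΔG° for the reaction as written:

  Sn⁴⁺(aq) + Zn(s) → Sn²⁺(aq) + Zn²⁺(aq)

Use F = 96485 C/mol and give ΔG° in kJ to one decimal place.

-173.7 kJ

As written, Sn⁴⁺/Sn²⁺ is reduced (cathode) and Zn²⁺/Zn is oxidised (anode), so E°cell = (+0.16) − (-0.74) = +0.90 V.
Balancing electrons gives n = 2.
ΔG° = −nFE° = −(2)(96485)(+0.90) = -173,673 J = -173.7 kJ.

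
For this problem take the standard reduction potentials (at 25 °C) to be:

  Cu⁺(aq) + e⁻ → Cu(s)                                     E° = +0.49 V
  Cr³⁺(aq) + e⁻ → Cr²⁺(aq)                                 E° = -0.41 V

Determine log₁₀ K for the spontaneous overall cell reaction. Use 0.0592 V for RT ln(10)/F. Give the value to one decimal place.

15.2

Cathode: Cu⁺/Cu; anode: Cr³⁺/Cr²⁺. E°cell = +0.90 V, n = 1.
log K = nE°cell / 0.0592 = (1)(+0.90) / 0.0592 = 15.2.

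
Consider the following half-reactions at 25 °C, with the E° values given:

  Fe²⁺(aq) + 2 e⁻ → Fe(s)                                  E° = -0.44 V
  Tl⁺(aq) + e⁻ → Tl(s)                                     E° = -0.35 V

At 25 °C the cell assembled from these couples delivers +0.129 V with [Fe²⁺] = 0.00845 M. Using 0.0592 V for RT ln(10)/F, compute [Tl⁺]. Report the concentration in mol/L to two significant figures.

Tl⁺/Tl is the cathode, Fe²⁺/Fe the anode: E°cell = +0.09 V, n = 2.
Overall reaction: 2 Tl⁺(aq) + Fe(s) → 2 Tl(s) + Fe²⁺(aq); Q = [Fe²⁺]^1/[Tl⁺]^2.
From E = E° − (0.0592/n) log Q: log Q = (E° − E)·n/0.0592 = (+0.09 − (+0.129))·2/0.0592 = -1.3176.
So 2·log[Tl⁺] = 1·log(0.00845) − log Q = -2.0731 − (-1.3176) = -0.7555; log[Tl⁺] = -0.7555 / 2 = -0.3777; [Tl⁺] = 10^(-0.3777) ≈ 0.42 M.

0.42 M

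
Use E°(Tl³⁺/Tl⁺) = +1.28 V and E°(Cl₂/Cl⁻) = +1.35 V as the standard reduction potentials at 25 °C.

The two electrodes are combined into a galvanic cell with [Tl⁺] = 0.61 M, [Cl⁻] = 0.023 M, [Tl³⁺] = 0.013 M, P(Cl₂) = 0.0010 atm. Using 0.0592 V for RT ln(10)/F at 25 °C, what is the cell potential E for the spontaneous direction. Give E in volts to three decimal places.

+0.128 V

Cl₂/Cl⁻ is the cathode (higher E°), Tl³⁺/Tl⁺ the anode: E°cell = +1.35 − (+1.28) = +0.07 V, n = 2.
Overall: Cl₂(g) + Tl⁺(aq) → 2 Cl⁻(aq) + Tl³⁺(aq)
Q = [Cl⁻]^2·[Tl³⁺] / (P(Cl₂)·[Tl⁺]); log Q = -1.948.
E = E° − (0.0592/n) log Q = +0.07 − (0.0592/2)(-1.948) = +0.128 V.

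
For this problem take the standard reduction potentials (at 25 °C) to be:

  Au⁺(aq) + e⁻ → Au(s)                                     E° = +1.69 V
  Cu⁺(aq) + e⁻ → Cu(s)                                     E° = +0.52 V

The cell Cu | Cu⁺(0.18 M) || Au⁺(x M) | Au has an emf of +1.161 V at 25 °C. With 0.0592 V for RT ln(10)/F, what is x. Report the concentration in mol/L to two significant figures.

Au⁺/Au is the cathode, Cu⁺/Cu the anode: E°cell = +1.17 V, n = 1.
Overall reaction: Au⁺(aq) + Cu(s) → Au(s) + Cu⁺(aq); Q = [Cu⁺]^1/[Au⁺]^1.
From E = E° − (0.0592/n) log Q: log Q = (E° − E)·n/0.0592 = (+1.17 − (+1.161))·1/0.0592 = 0.1520.
So 1·log[Au⁺] = 1·log(0.18) − log Q = -0.7447 − (0.1520) = -0.8967; [Au⁺] = 10^(-0.8967) ≈ 0.13 M.

0.13 M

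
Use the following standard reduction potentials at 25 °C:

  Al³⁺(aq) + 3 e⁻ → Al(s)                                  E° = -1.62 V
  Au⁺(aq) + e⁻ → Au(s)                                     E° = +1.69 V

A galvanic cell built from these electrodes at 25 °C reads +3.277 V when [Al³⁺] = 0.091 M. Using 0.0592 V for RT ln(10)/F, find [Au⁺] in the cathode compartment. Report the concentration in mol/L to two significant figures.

Au⁺/Au is the cathode, Al³⁺/Al the anode: E°cell = +3.31 V, n = 3.
Overall reaction: 3 Au⁺(aq) + Al(s) → 3 Au(s) + Al³⁺(aq); Q = [Al³⁺]^1/[Au⁺]^3.
From E = E° − (0.0592/n) log Q: log Q = (E° − E)·n/0.0592 = (+3.31 − (+3.277))·3/0.0592 = 1.6723.
So 3·log[Au⁺] = 1·log(0.091) − log Q = -1.0410 − (1.6723) = -2.7133; log[Au⁺] = -2.7133 / 3 = -0.9044; [Au⁺] = 10^(-0.9044) ≈ 0.12 M.

0.12 M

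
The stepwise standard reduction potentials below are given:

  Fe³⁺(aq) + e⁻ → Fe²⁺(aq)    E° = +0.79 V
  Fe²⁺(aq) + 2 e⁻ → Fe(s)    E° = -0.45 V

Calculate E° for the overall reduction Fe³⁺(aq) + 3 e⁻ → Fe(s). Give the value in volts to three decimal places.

Adding the free-energy changes (−nFE°) of the two steps gives −n₃FE°₃ = −n₁FE°₁ − n₂FE°₂.
E°₃ = (1×+0.79 + 2×-0.45) / 3 = (-0.110) / 3 = -0.037 V.
Simply averaging or adding the two E° values would be wrong; the electron-weighted sum is required.

-0.037 V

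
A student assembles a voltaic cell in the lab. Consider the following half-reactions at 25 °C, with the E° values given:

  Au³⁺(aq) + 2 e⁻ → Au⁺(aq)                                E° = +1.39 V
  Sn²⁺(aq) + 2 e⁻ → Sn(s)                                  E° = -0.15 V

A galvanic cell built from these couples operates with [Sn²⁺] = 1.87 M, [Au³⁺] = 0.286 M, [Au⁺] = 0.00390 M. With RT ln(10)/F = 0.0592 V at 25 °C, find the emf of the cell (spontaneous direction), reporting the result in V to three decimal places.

+1.587 V

Au³⁺/Au⁺ is the cathode (higher E°), Sn²⁺/Sn the anode: E°cell = +1.39 − (-0.15) = +1.54 V, n = 2.
Overall: Au³⁺(aq) + Sn(s) → Au⁺(aq) + Sn²⁺(aq)
Q = [Au⁺]·[Sn²⁺] / ([Au³⁺]); log Q = -1.593.
E = E° − (0.0592/n) log Q = +1.54 − (0.0592/2)(-1.593) = +1.587 V.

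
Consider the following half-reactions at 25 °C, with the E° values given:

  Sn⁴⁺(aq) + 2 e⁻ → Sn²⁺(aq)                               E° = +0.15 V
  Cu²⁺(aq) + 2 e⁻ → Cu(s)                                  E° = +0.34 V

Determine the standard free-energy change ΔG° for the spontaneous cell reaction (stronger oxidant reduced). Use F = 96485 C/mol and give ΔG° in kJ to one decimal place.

Cu²⁺/Cu (E° = +0.34 V) is the cathode; Sn⁴⁺/Sn²⁺ (E° = +0.15 V) is the anode, so E°cell = +0.19 V.
Balancing electrons gives n = 2 (lcm of 2 and 2).
ΔG° = −nFE° = −(2)(96485)(+0.19) = -36,664 J = -36.7 kJ.

-36.7 kJ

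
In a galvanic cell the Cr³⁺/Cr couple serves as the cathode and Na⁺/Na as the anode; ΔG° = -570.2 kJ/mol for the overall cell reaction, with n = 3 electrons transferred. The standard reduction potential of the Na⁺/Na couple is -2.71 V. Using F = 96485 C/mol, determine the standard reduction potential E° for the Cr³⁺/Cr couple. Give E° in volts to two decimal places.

-0.74 V

E°cell = −ΔG°/(nF) = −(-570.2×10³)/((3)(96485)) = +1.970 V.
Since Cr³⁺/Cr is the cathode and Na⁺/Na the anode, E°cell = E°(Cr³⁺/Cr) − E°(Na⁺/Na).
So E°(Cr³⁺/Cr) = E°cell + E°(Na⁺/Na) = +1.970 + (-2.71) = -0.74 V.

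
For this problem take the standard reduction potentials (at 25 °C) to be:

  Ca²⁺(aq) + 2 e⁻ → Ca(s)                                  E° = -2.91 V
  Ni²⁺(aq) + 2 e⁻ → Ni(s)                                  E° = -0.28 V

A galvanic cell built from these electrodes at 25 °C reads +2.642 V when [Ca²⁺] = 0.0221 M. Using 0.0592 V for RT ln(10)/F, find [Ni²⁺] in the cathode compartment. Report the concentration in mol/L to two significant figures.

Ni²⁺/Ni is the cathode, Ca²⁺/Ca the anode: E°cell = +2.63 V, n = 2.
Overall reaction: Ni²⁺(aq) + Ca(s) → Ni(s) + Ca²⁺(aq); Q = [Ca²⁺]^1/[Ni²⁺]^1.
From E = E° − (0.0592/n) log Q: log Q = (E° − E)·n/0.0592 = (+2.63 − (+2.642))·2/0.0592 = -0.4054.
So 1·log[Ni²⁺] = 1·log(0.0221) − log Q = -1.6556 − (-0.4054) = -1.2502; [Ni²⁺] = 10^(-1.2502) ≈ 0.056 M.

0.056 M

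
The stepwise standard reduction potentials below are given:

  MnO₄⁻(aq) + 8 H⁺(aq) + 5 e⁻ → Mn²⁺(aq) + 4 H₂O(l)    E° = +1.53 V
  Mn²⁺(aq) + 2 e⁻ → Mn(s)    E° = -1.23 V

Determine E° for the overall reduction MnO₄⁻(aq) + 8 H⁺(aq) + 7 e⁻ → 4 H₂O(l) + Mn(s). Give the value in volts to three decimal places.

Since ΔG° = −nFE° is additive over sequential reductions, n₃E°₃ = n₁E°₁ + n₂E°₂.
E°₃ = (5×+1.53 + 2×-1.23) / 7 = (+5.190) / 7 = +0.741 V.
Simply averaging or adding the two E° values would be wrong; the electron-weighted sum is required.

+0.741 V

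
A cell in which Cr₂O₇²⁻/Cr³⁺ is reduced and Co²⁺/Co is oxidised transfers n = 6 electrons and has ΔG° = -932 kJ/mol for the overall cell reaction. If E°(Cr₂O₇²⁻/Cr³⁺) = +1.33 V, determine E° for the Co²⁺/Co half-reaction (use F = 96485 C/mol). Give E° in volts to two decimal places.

-0.28 V

E°cell = −ΔG°/(nF) = −(-932×10³)/((6)(96485)) = +1.610 V.
Since Cr₂O₇²⁻/Cr³⁺ is the cathode and Co²⁺/Co the anode, E°cell = E°(Cr₂O₇²⁻/Cr³⁺) − E°(Co²⁺/Co).
So E°(Co²⁺/Co) = E°(Cr₂O₇²⁻/Cr³⁺) − E°cell = (+1.33) − (+1.610) = -0.28 V.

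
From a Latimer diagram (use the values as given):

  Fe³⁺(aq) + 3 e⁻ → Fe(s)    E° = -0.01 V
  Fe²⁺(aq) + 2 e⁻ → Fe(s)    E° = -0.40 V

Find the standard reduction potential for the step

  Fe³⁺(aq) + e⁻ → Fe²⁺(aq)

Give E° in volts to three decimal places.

+0.770 V

Sequential free energies add, so n₃E°₃ = n₁E°₁ + n₂E°₂.
With n₃ = 3, and the known step contributing 2×(-0.40) V, the unknown satisfies 1·E° = 3×(-0.01) − 2×(-0.40) = +0.770.
E° = +0.770 / 1 = +0.770 V.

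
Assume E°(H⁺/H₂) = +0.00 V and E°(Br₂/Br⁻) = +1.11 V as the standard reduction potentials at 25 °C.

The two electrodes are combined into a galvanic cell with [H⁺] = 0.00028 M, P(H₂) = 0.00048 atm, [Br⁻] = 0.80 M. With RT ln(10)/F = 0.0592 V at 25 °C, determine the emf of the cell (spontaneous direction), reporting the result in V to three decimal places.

Br₂/Br⁻ is the cathode (higher E°), H⁺/H₂ the anode: E°cell = +1.11 − (+0.00) = +1.11 V, n = 2.
Overall: Br₂(l) + H₂(g) → 2 Br⁻(aq) + 2 H⁺(aq)
Q = [Br⁻]^2·[H⁺]^2 / (P(H₂)); log Q = -3.981.
E = E° − (0.0592/n) log Q = +1.11 − (0.0592/2)(-3.981) = +1.228 V.

+1.228 V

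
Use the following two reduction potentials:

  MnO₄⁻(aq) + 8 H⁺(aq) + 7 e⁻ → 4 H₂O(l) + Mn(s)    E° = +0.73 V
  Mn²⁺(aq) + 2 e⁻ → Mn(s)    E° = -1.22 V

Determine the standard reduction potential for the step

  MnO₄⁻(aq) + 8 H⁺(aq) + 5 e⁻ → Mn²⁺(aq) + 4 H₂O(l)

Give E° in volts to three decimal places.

+1.510 V

Sequential free energies add, so n₃E°₃ = n₁E°₁ + n₂E°₂.
With n₃ = 7, and the known step contributing 2×(-1.22) V, the unknown satisfies 5·E° = 7×(+0.73) − 2×(-1.22) = +7.550.
E° = +7.550 / 5 = +1.510 V.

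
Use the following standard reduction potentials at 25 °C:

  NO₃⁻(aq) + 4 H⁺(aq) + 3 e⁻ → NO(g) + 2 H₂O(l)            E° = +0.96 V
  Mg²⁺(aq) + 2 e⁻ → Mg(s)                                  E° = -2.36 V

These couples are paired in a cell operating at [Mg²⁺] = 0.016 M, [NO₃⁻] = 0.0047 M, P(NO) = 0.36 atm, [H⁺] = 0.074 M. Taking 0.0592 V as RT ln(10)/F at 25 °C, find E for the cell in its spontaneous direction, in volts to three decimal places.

NO₃⁻/NO is the cathode (higher E°), Mg²⁺/Mg the anode: E°cell = +0.96 − (-2.36) = +3.32 V, n = 6.
Overall: 2 NO₃⁻(aq) + 8 H⁺(aq) + 3 Mg(s) → 2 NO(g) + 4 H₂O(l) + 3 Mg²⁺(aq)
Q = P(NO)^2·[Mg²⁺]^3 / ([NO₃⁻]^2·[H⁺]^8); log Q = 7.427.
E = E° − (0.0592/n) log Q = +3.32 − (0.0592/6)(7.427) = +3.247 V.

+3.247 V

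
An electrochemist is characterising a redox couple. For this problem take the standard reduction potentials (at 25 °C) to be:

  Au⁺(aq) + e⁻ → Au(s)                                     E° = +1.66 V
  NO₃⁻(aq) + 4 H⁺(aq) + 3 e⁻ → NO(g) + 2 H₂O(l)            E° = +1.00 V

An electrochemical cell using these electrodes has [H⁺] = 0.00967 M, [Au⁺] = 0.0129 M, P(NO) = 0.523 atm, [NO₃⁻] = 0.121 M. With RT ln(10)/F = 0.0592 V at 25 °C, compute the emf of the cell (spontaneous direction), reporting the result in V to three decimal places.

Au⁺/Au is the cathode (higher E°), NO₃⁻/NO the anode: E°cell = +1.66 − (+1.00) = +0.66 V, n = 3.
Overall: 3 Au⁺(aq) + NO(g) + 2 H₂O(l) → 3 Au(s) + NO₃⁻(aq) + 4 H⁺(aq)
Q = [NO₃⁻]·[H⁺]^4 / ([Au⁺]^3·P(NO)); log Q = -3.026.
E = E° − (0.0592/n) log Q = +0.66 − (0.0592/3)(-3.026) = +0.720 V.

+0.720 V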